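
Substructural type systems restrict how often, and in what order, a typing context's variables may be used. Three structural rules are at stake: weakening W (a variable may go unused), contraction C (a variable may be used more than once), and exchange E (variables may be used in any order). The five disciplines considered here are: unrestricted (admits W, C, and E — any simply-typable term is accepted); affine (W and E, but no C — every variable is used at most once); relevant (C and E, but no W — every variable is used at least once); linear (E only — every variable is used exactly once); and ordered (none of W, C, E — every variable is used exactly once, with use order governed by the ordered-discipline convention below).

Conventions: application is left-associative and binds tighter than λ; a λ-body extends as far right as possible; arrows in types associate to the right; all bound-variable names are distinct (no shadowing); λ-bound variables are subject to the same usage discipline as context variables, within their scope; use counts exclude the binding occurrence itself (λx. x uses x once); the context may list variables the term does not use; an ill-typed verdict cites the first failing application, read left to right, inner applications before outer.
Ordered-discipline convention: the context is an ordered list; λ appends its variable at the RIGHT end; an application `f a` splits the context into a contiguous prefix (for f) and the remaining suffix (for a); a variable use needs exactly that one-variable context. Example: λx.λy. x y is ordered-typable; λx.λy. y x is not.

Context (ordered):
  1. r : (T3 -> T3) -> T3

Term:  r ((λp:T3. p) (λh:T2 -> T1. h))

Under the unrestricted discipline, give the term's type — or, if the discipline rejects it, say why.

not well-typed under unrestricted — not simply typable
counts: r: 1×, p (bound): 1×, h (bound): 1×
uses in reading order: r, p, h
typing: ill-typed: an application expects T3 but receives (T2 -> T1) -> T2 -> T1
across the five disciplines: ordered ✗ | linear ✗ | affine ✗ | relevant ✗ | unrestricted ✗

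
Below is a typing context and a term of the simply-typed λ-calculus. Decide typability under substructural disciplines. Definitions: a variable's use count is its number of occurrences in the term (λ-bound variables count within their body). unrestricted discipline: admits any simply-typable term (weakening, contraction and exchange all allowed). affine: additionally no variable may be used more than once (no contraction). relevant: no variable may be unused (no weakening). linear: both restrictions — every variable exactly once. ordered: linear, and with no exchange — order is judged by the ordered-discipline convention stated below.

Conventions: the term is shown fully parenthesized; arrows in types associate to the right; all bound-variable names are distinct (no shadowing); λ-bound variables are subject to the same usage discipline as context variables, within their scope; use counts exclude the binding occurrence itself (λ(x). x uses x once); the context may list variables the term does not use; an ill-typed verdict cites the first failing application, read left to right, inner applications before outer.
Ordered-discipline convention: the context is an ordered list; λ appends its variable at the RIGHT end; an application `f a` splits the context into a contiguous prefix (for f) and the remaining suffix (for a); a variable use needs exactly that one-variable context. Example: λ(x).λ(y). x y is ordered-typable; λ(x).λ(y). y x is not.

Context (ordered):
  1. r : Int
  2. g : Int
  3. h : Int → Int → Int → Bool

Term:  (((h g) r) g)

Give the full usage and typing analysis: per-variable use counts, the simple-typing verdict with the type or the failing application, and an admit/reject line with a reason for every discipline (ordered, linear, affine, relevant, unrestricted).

usage: r ×1, g ×2, h ×1
left-to-right use order: h, g, r, g
typing: the term checks, with type Bool
ordered ✗ (g ×2 used more than once (contraction))
linear ✗ (g ×2 used more than once (contraction))
affine ✗ (g ×2 used more than once (contraction))
relevant ✓ (every one of r, g, h appears)
unrestricted ✓ (typability at Bool is all that's needed)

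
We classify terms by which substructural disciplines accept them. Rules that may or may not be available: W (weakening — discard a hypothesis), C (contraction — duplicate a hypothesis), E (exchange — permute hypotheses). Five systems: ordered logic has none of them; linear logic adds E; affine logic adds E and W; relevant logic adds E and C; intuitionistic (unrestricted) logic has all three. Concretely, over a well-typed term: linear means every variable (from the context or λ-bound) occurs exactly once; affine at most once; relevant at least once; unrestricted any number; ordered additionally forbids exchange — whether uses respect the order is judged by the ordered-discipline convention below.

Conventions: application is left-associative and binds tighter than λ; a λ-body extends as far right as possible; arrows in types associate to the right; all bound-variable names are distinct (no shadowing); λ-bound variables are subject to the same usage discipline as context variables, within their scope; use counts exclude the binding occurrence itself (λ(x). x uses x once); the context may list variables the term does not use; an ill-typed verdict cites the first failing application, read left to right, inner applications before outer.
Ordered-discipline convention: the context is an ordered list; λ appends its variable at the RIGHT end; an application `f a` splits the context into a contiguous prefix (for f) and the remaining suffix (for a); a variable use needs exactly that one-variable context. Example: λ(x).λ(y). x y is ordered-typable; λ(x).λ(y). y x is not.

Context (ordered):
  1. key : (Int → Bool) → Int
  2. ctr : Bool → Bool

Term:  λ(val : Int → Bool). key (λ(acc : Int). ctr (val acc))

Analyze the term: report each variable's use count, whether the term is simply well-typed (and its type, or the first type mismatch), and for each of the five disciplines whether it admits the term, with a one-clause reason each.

variable uses: key=1, ctr=1, val (λ-bound)=1, acc (λ-bound)=1
left-to-right use order: key, ctr, val, acc
typing: the term checks, with type (Int → Bool) → Int
ordered ✓ (key, ctr, val, acc once each; derivable with no W/C/E)
linear ✓ (single use per variable (key, ctr, val, acc))
affine ✓ (key, ctr, val, acc: no repeats, contraction unneeded)
relevant ✓ (none of key, ctr, val, acc goes unused)
unrestricted ✓ (well-typed at (Int → Bool) → Int; no restrictions here)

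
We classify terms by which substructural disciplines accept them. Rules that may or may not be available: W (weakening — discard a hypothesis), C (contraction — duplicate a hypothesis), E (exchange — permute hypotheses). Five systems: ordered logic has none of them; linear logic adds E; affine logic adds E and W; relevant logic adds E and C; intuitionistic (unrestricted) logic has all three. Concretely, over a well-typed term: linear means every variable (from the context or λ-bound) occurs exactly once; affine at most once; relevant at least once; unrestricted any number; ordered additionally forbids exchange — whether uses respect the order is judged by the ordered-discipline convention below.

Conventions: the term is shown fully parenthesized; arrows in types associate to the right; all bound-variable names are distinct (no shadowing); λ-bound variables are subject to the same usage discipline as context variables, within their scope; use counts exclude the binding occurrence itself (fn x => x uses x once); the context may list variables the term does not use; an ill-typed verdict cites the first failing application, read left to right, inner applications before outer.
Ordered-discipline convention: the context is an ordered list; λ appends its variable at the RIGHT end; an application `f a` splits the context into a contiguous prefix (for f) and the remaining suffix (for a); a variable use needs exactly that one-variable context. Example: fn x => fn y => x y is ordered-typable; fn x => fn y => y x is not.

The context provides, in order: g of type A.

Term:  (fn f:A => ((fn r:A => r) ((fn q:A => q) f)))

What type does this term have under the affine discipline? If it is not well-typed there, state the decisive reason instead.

term : A → A
use counts: g ×0, f [bound] ×1, r [bound] ×1, q [bound] ×1
use order (left to right): r, q, f
typing: well-typed — term : A → A
all disciplines: ordered ✗, linear ✗, affine ✓, relevant ✗, unrestricted ✓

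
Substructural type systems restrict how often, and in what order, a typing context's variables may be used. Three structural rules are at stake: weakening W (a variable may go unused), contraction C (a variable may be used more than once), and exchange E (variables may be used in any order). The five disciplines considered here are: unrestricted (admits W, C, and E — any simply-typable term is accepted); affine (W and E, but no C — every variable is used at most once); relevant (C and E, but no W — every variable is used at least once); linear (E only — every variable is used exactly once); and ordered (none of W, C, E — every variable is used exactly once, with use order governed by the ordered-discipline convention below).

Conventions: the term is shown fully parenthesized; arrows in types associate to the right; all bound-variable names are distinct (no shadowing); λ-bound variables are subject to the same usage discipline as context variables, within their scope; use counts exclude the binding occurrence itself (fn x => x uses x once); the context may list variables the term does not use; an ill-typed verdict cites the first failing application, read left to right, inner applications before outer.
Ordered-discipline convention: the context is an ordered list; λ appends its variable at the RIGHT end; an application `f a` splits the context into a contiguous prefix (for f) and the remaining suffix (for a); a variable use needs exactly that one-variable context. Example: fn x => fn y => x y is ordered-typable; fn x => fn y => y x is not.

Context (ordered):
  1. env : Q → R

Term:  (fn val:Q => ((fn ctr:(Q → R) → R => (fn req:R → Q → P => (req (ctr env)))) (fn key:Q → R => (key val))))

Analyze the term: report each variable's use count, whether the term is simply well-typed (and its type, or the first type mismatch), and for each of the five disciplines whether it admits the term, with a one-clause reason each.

use counts: env: 1; val (λ-bound): 1; ctr (λ-bound): 1; req (λ-bound): 1; key (λ-bound): 1
left-to-right use order: req, ctr, env, key, val
typing: ✓ — Q → (R → Q → P) → Q → P
ordered ✗ (needs exchange: uses follow req, ctr, env, key, val)
linear ✓ (env, val, ctr, req, key: one use apiece)
affine ✓ (at most one use each (env, val, ctr, req, key))
relevant ✓ (none of env, val, ctr, req, key goes unused)
unrestricted ✓ (simply typable at Q → (R → Q → P) → Q → P; W, C, E all held)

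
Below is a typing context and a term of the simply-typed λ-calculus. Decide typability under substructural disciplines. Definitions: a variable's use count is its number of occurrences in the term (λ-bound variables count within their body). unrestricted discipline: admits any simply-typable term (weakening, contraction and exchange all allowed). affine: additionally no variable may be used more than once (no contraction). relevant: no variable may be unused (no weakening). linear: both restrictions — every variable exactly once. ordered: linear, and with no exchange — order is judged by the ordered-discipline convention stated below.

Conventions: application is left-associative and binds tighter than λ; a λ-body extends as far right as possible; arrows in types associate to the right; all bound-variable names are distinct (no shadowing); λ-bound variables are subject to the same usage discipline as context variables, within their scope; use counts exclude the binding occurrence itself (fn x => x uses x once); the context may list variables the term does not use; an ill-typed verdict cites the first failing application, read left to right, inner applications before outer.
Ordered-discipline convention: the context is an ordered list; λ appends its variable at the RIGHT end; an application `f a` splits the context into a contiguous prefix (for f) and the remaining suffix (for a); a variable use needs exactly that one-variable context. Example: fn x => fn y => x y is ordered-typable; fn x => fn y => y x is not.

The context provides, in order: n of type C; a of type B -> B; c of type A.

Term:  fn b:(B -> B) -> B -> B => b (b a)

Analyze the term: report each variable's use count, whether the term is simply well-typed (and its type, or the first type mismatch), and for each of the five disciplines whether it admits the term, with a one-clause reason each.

variable uses: n: 0, a: 1, c: 0, b (bound): 2
uses in reading order: b, b, a
typing: ✓ — ((B -> B) -> B -> B) -> B -> B
ordered: ✗ — b ×2 used more than once (contraction); unused: n, c — weakening required
linear: ✗ — b ×2 used more than once (contraction); unused: n, c — weakening required
affine: ✗ — b ×2 used more than once (contraction)
relevant: ✗ — unused: n, c — weakening required
unrestricted: ✓ — typability at ((B -> B) -> B -> B) -> B -> B is all that's needed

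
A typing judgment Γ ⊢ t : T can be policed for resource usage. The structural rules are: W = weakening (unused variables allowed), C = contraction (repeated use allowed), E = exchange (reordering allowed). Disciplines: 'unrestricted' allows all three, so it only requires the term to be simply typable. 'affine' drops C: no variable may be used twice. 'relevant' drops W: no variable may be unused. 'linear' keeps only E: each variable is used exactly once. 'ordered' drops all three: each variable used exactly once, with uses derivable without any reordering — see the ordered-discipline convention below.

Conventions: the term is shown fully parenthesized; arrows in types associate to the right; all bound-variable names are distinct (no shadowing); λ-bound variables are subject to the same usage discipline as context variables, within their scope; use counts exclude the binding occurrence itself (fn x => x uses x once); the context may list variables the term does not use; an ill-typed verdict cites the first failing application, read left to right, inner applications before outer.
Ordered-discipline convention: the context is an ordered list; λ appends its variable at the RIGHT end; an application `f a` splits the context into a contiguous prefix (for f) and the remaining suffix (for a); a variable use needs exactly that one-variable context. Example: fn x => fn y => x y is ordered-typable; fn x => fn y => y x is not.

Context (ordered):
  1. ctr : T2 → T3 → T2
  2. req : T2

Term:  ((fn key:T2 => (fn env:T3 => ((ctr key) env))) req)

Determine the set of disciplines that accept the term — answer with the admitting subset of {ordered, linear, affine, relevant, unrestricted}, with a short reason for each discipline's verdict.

accepted by: ordered, linear, affine, relevant, unrestricted
use counts: ctr: 1×, req: 1×, key [bound]: 1×, env [bound]: 1×
use order (left to right): ctr, key, env, req
typing: well-typed at T3 → T2
ordered: ✓ — single-use (ctr, req, key, env), ordered derivation ok
linear: ✓ — each of ctr, req, key, env used exactly once
affine: ✓ — no duplicate uses among ctr, req, key, env
relevant: ✓ — at least one use each (ctr, req, key, env)
unrestricted: ✓ — simply typable at T3 → T2; W, C, E all held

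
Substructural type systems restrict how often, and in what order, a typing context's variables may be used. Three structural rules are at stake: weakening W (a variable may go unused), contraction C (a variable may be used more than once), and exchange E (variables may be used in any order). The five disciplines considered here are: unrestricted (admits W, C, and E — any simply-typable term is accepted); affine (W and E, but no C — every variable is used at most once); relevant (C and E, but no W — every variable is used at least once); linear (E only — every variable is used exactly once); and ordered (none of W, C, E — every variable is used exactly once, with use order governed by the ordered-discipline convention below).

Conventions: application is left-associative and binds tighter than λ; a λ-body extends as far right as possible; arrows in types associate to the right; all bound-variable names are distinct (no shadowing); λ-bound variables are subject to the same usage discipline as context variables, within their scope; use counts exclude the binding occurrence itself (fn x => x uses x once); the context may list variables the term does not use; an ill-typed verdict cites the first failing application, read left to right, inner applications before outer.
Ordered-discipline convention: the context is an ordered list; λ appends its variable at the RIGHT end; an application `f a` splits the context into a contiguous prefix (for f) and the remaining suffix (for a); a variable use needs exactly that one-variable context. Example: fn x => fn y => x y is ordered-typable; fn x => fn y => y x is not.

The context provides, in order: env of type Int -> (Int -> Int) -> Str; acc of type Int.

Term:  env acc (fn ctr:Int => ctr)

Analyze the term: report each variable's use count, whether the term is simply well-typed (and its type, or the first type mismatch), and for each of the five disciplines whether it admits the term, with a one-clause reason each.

use counts: env: 1; acc: 1; ctr (λ-bound): 1
uses in reading order: env, acc, ctr
typing: well-typed at Str
ordered: ✓, env, acc, ctr: once each, no exchange needed
linear: ✓, single use per variable (env, acc, ctr)
affine: ✓, at most one use each (env, acc, ctr)
relevant: ✓, every one of env, acc, ctr appears
unrestricted: ✓, well-typed at Str; no restrictions here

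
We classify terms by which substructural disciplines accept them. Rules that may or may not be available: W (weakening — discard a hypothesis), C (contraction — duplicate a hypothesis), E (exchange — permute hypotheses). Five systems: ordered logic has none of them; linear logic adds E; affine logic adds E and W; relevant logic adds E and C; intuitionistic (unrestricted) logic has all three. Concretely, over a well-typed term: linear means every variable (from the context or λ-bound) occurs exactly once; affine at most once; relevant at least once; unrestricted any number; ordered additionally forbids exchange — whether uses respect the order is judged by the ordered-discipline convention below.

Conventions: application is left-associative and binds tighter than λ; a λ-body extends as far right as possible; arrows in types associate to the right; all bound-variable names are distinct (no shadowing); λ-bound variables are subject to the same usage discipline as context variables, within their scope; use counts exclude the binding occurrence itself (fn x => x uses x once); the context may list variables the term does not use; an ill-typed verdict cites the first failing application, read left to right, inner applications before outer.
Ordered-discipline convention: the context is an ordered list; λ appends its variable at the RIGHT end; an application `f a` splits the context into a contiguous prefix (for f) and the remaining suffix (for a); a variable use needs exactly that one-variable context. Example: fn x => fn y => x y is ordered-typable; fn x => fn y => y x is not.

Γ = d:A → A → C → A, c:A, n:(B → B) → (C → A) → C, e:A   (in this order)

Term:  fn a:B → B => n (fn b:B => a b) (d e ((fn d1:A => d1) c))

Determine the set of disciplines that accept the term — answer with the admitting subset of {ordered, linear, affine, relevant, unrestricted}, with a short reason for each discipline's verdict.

admitting disciplines: linear, affine, relevant, unrestricted
counts: d ×1; c ×1; n ×1; e ×1; a (bound) ×1; b (bound) ×1; d1 (bound) ×1
uses in reading order: n, a, b, d, e, d1, c
typing: well-typed — term : (B → B) → C
ordered ✗ (no contiguous prefix/suffix split fits n, a, b, d, e, d1, c)
linear ✓ (each of d, c, n, e, a, b, d1 used exactly once)
affine ✓ (d, c, n, e, a, b, d1: no repeats, contraction unneeded)
relevant ✓ (d, c, n, e, a, b, d1: all used, weakening unneeded)
unrestricted ✓ (simply typable at (B → B) → C; W, C, E all held)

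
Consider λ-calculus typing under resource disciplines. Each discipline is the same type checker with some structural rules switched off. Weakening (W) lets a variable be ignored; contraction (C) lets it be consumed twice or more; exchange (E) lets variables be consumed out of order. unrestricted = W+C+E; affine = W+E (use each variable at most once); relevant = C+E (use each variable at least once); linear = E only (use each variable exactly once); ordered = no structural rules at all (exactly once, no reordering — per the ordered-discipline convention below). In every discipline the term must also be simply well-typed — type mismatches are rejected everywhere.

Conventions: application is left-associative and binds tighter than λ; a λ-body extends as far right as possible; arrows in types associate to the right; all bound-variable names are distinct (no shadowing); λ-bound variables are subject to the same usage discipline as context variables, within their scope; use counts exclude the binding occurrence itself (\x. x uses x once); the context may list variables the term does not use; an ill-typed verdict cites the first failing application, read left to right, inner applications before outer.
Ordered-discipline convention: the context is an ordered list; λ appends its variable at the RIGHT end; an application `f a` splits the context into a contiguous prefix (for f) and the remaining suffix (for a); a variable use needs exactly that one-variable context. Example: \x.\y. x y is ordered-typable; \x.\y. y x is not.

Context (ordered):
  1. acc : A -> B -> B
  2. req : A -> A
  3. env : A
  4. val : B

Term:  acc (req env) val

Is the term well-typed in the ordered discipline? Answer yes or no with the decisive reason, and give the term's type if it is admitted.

yes — single-use (acc, req, env, val), ordered derivation ok; term : B
usage: acc: 1×, req: 1×, env: 1×, val: 1×
left-to-right use order: acc, req, env, val
typing: the term checks, with type B
per-discipline verdicts: ordered ✓; linear ✓; affine ✓; relevant ✓; unrestricted ✓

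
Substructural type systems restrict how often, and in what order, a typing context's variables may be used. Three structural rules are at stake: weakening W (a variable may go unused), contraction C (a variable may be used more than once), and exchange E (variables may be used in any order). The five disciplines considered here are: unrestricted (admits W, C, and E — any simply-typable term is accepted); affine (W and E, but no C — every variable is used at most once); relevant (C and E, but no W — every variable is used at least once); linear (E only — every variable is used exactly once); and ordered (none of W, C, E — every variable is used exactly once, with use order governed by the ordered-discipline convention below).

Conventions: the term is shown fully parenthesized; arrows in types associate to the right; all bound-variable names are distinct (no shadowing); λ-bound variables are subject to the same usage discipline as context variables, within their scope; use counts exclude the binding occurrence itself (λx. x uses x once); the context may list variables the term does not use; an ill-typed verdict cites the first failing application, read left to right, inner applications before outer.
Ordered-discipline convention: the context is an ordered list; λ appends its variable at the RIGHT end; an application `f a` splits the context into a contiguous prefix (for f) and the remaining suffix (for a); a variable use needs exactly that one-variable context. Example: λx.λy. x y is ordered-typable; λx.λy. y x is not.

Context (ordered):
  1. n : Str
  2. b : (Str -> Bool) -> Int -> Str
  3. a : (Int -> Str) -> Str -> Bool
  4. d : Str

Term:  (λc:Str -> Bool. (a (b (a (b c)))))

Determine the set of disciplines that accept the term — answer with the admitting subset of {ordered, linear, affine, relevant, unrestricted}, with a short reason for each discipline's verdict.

admitting disciplines: unrestricted
counts: n: 0×, b: 2×, a: 2×, d: 0×, c [bound]: 1×
left-to-right use order: a, b, a, b, c
typing: ✓ — (Str -> Bool) -> Str -> Bool
ordered ✗ (needs contraction — b ×2, a ×2; n, d never used (weakening))
linear ✗ (needs contraction — b ×2, a ×2; n, d never used (weakening))
affine ✗ (needs contraction — b ×2, a ×2)
relevant ✗ (n, d never used (weakening))
unrestricted ✓ (type-checks ((Str -> Bool) -> Str -> Bool) and nothing is barred)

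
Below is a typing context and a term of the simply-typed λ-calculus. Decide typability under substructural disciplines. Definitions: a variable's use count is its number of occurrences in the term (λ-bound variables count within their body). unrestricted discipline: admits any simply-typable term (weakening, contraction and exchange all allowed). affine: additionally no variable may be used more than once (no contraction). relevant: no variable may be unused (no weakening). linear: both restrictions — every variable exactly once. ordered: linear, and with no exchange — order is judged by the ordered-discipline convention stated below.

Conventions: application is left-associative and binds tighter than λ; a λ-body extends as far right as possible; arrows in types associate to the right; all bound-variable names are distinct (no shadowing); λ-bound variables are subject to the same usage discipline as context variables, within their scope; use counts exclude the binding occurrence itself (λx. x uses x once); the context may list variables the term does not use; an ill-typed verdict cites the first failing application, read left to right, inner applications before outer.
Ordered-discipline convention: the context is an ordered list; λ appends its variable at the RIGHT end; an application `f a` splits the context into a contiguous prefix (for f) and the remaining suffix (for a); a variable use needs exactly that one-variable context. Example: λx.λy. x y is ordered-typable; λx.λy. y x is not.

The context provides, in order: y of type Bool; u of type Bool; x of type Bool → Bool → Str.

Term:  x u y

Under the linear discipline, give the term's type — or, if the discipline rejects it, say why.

term : Str
variable uses: y: 1; u: 1; x: 1
left-to-right use order: x, u, y
typing: well-typed — term : Str
all disciplines: ordered ✗; linear ✓; affine ✓; relevant ✓; unrestricted ✓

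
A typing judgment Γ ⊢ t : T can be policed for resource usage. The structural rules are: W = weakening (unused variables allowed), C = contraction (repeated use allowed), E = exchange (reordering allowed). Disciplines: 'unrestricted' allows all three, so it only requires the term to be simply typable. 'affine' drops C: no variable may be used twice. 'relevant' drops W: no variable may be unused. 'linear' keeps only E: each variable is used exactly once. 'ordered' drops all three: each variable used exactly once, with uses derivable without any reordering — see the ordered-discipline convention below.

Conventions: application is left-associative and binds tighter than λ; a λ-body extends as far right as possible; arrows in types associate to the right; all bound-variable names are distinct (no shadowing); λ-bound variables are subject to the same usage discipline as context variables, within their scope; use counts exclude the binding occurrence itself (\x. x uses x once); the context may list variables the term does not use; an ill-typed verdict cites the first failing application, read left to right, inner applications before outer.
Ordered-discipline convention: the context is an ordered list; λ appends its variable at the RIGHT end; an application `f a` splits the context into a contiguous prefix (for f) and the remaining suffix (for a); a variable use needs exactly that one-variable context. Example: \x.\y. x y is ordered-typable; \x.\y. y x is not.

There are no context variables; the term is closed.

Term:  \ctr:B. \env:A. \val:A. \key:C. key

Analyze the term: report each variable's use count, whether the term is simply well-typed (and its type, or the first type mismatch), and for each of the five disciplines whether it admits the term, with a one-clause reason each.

use counts: ctr (λ-bound): 0; env (λ-bound): 0; val (λ-bound): 0; key (λ-bound): 1
order of uses: key
typing: ✓ — B -> A -> A -> C -> C
ordered ✗ (unused: ctr, env, val — weakening required)
linear ✗ (unused: ctr, env, val — weakening required)
affine ✓ (ctr, env, val, key: no repeats, contraction unneeded)
relevant ✗ (unused: ctr, env, val — weakening required)
unrestricted ✓ (well-typed at B -> A -> A -> C -> C; no restrictions here)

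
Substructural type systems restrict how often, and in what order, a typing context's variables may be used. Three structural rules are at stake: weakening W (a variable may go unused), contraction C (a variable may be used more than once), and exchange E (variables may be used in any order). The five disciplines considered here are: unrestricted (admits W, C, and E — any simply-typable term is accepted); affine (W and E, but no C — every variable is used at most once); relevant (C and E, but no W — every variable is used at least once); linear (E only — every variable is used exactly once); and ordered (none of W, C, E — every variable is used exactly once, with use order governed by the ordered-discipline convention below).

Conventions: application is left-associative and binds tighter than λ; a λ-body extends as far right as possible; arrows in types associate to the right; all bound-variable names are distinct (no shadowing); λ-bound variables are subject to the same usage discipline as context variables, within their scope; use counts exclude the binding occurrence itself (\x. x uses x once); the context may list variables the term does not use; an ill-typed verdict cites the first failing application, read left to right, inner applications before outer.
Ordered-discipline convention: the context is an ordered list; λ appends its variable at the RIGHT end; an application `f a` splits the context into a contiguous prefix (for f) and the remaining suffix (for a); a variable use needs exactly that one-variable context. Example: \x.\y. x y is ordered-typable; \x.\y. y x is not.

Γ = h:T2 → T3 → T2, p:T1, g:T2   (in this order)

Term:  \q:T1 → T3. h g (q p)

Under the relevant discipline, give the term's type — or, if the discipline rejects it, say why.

term : (T1 → T3) → T2
counts: h: 1×, p: 1×, g: 1×, q (bound): 1×
uses in reading order: h, g, q, p
typing: ✓ — (T1 → T3) → T2
all disciplines: ordered ✗ · linear ✓ · affine ✓ · relevant ✓ · unrestricted ✓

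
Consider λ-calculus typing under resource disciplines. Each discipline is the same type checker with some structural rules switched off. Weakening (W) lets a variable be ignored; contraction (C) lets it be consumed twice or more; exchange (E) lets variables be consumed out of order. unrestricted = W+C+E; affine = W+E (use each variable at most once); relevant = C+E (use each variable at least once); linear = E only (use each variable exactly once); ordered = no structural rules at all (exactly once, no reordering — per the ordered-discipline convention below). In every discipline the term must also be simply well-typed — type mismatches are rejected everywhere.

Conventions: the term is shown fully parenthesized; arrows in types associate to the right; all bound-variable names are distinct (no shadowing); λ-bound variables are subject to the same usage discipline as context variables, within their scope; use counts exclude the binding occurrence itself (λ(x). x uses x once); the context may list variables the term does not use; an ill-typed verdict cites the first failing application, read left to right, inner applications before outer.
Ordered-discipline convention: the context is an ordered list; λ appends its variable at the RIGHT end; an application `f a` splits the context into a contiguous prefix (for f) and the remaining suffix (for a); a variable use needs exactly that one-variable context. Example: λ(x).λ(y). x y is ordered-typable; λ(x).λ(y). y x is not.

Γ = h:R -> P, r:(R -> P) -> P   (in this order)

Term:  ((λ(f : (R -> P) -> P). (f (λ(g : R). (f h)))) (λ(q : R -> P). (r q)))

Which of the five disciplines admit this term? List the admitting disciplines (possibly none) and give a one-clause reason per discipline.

admitted in: unrestricted
counts: h=1; r=1; f [bound]=2; g [bound]=0; q [bound]=1
left-to-right use order: f, f, h, r, q
typing: well-typed at P
ordered: ✗, uses contraction: f ×2; g left unused
linear: ✗, uses contraction: f ×2; g left unused
affine: ✗, uses contraction: f ×2
relevant: ✗, g left unused
unrestricted: ✓, well-typed at P; no restrictions here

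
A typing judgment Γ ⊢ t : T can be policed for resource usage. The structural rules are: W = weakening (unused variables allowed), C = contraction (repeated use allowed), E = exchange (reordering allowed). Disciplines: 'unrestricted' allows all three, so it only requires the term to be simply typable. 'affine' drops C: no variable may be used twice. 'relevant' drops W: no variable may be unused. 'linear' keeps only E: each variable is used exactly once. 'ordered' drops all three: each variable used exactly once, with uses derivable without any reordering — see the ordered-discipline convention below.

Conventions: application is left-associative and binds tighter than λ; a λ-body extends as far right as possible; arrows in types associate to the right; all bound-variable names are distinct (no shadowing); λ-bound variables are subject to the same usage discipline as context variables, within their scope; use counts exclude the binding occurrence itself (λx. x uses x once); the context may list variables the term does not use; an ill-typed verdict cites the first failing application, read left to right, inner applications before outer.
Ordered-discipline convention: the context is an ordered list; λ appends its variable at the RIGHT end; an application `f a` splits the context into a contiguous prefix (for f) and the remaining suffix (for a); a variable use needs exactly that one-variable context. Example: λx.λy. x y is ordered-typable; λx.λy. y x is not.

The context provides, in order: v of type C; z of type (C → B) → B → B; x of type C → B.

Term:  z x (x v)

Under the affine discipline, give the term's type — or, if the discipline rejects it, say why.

not well-typed under affine — repeated use of x ×2
usage: v ×1; z ×1; x ×2
order of uses: z, x, x, v
typing: well-typed — term : B
summary: ordered ✗; linear ✗; affine ✗; relevant ✓; unrestricted ✓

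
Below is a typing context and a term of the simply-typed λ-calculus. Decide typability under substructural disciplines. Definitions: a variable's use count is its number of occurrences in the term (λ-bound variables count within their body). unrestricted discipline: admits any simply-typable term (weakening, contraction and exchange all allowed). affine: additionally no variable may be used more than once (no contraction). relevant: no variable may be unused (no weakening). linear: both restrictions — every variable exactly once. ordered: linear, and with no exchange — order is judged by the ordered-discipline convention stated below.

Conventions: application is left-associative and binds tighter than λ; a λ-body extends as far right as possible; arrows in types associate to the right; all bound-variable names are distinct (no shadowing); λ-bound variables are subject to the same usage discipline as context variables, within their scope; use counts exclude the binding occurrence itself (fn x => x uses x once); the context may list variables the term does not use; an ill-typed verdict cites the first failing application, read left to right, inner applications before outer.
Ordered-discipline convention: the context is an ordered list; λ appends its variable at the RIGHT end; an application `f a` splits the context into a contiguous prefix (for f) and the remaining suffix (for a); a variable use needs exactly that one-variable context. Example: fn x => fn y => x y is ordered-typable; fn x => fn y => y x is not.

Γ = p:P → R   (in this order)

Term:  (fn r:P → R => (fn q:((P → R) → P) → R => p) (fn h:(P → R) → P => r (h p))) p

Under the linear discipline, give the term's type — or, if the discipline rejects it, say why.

not well-typed under linear — p ×3 used more than once (contraction); q left unused
usage: p=3, r [bound]=1, q [bound]=0, h [bound]=1
left-to-right use order: p, r, h, p, p
typing: the term checks, with type P → R
across the five disciplines: ordered ✗, linear ✗, affine ✗, relevant ✗, unrestricted ✓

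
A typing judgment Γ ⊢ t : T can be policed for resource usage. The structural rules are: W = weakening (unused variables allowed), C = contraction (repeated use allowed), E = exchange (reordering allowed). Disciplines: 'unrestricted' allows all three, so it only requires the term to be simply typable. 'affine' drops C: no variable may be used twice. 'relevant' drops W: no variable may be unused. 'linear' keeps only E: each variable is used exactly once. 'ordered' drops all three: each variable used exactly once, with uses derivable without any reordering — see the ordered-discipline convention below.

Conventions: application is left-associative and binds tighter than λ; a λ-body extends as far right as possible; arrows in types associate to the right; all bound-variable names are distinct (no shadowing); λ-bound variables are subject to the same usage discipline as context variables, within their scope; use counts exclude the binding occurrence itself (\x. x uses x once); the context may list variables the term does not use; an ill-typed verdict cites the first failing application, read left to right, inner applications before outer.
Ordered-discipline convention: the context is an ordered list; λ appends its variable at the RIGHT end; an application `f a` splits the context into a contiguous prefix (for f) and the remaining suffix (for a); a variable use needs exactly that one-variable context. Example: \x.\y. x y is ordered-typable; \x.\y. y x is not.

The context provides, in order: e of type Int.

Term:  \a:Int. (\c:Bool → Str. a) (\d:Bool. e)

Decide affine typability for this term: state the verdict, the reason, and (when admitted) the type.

no — not simply typable
use counts: e=1, a (λ-bound)=1, c (λ-bound)=0, d (λ-bound)=0
uses in reading order: a, e
typing: ill-typed: an argument Bool → Int mismatches the expected Bool → Str
all disciplines: ordered ✗, linear ✗, affine ✗, relevant ✗, unrestricted ✗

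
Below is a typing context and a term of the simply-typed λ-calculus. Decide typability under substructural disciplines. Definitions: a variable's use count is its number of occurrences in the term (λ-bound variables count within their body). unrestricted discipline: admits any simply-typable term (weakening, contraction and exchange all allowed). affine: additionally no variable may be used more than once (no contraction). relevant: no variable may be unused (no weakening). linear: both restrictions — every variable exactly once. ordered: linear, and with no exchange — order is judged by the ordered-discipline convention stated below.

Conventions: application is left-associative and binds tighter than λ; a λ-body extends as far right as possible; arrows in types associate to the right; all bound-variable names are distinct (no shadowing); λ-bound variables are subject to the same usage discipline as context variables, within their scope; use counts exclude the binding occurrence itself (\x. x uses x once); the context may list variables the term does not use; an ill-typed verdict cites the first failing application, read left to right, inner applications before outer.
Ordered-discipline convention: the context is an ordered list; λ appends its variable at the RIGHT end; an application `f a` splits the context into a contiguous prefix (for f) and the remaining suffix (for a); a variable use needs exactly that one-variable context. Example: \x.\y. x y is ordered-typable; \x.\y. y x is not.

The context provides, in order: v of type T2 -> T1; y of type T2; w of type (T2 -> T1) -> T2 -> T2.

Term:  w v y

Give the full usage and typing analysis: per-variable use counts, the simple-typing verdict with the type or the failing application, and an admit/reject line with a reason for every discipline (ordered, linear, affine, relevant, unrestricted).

variable uses: v ×1, y ×1, w ×1
order of uses: w, v, y
typing: well-typed — term : T2
ordered ✗ (needs exchange: uses follow w, v, y)
linear ✓ (exactly-once usage across v, y, w)
affine ✓ (at most one use each (v, y, w))
relevant ✓ (at least one use each (v, y, w))
unrestricted ✓ (typability at T2 is all that's needed)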